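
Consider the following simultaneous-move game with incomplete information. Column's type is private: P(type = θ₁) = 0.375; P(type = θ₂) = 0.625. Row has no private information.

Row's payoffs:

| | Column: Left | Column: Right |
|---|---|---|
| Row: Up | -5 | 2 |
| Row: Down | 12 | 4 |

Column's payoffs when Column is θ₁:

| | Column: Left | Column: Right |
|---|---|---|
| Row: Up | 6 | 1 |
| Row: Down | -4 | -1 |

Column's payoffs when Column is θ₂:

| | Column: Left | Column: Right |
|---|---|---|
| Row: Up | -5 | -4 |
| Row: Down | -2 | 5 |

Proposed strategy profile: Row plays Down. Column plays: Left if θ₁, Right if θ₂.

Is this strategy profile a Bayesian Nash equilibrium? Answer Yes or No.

A profile is a BNE iff every type of every player is best-responding given beliefs about the other side.
Row plays Down: E[Down] = 0.375·(12) + 0.625·(4) = 7; E[Up] = -0.625. Best-responding. ✓
Column (type θ₁), facing Down: Left gives -4, Right gives -1. Proposed Left is not best — profitable deviation exists. ✗
Column (type θ₂), facing Down: Left gives -2, Right gives 5. Proposed Right is best. ✓

No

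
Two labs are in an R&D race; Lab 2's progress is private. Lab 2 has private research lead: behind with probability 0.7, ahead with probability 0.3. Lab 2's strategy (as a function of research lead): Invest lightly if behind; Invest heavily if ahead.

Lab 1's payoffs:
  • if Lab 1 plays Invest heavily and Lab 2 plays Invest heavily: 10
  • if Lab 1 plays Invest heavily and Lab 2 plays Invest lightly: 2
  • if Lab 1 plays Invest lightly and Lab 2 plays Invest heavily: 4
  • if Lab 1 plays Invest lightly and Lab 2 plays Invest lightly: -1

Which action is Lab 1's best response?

E[Invest heavily] = 0.7·(2) + 0.3·(10) = 4.4
E[Invest lightly] = 0.7·(-1) + 0.3·(4) = 0.5
Best response: Invest heavily (4.4 is the largest).

Invest heavily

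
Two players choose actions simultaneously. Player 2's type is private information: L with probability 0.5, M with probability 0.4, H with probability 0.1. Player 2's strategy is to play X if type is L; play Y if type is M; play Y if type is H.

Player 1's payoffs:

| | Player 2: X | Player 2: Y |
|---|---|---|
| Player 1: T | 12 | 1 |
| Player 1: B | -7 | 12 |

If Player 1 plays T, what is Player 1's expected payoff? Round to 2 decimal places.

6.50

E[T] = 0.5·12 + 0.4·1 + 0.1·1 = 6 + 0.4 + 0.1 = 6.5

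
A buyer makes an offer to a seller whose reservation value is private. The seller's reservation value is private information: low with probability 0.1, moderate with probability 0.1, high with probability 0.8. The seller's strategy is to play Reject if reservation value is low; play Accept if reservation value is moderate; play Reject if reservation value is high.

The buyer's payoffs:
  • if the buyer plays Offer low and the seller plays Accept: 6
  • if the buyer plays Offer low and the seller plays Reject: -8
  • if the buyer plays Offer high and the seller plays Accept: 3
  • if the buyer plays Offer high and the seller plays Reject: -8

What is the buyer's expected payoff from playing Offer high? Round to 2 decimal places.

-6.90

E[Offer high] = 0.1·(-8) + 0.1·3 + 0.8·(-8) = (-0.8) + 0.3 + (-6.4) = -6.9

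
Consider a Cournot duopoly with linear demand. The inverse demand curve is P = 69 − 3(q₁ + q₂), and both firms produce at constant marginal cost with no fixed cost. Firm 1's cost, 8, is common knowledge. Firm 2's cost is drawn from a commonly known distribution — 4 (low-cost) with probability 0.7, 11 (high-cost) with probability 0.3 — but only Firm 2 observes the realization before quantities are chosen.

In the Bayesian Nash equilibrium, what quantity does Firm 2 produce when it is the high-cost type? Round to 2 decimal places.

6.38

Firm 2 with cost c maximizes (69 − 3(q₁+q₂) − c)·q₂, giving q₂(c) = (69 − c − 3q₁)/6.
E[c₂] = 0.7·4 + 0.3·11 = 6.1
Firm 1's FOC against E[q₂] yields q₁ = (69 − 2·8 + E[c₂])/9 = (69 − 16 + 6.1)/9 = 6.56667.
q₂(high-cost) = (69 − 11 − 3·6.56667)/6 = 6.38333.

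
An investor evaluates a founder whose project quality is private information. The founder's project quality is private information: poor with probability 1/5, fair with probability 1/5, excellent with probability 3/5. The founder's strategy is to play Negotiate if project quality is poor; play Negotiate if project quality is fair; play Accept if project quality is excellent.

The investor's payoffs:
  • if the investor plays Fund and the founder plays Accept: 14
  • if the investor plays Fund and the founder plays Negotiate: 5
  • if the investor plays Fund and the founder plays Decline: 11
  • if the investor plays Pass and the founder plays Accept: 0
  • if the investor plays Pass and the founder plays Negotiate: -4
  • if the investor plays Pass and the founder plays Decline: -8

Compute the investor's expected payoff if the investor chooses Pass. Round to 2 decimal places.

-1.60

E[Pass] = 1/5·(-4) + 1/5·(-4) + 3/5·0 = (-4/5) + (-4/5) + 0 = -8/5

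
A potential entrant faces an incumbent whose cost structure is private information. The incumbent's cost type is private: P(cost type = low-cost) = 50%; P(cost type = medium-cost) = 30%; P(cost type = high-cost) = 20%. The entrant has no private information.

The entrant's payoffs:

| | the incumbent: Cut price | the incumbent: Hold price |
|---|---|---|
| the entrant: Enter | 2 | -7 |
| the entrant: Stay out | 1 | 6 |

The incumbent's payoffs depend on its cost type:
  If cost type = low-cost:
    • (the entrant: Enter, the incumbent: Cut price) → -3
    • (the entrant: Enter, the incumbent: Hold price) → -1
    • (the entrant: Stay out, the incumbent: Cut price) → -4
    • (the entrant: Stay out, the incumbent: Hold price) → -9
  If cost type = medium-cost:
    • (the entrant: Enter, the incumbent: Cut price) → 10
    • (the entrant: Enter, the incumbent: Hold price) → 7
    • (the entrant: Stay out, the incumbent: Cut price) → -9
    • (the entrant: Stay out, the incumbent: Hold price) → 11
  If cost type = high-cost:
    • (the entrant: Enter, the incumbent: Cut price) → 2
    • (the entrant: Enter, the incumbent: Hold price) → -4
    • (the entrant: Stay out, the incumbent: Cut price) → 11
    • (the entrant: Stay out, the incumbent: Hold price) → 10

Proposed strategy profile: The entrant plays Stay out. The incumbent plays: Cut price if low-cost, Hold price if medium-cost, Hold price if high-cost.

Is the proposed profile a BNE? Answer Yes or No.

No

A profile is a BNE iff every type of every player is best-responding given beliefs about the other side.
The entrant plays Stay out: E[Stay out] = 0.5·(1) + 0.3·(6) + 0.2·(6) = 3.5; E[Enter] = -2.5. Best-responding. ✓
The incumbent (cost type low-cost), facing Stay out: Cut price gives -4, Hold price gives -9. Proposed Cut price is best. ✓
The incumbent (cost type medium-cost), facing Stay out: Cut price gives -9, Hold price gives 11. Proposed Hold price is best. ✓
The incumbent (cost type high-cost), facing Stay out: Cut price gives 11, Hold price gives 10. Proposed Hold price is not best — profitable deviation exists. ✗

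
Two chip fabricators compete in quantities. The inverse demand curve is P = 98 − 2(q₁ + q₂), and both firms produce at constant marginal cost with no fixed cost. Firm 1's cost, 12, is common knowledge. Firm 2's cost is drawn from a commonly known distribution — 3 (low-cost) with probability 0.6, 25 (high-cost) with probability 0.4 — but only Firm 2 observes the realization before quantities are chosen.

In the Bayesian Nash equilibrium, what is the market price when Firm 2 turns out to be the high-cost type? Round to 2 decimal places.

47.20

Type-c best response for Firm 2: q₂(c) = (98 − c)/4 − q₁/2.
Firm 1 maximizes expected profit; its first-order condition is 98 − 4q₁ − 2E[q₂] − 12 = 0.
Substituting E[q₂] and solving: E[c₂] = 11.8, so q₁ = (98 − 2·12 + 11.8)/6 = 14.3.
q₂(high-cost) = 11.1, so P = 98 − 2·(14.3 + 11.1) = 47.2.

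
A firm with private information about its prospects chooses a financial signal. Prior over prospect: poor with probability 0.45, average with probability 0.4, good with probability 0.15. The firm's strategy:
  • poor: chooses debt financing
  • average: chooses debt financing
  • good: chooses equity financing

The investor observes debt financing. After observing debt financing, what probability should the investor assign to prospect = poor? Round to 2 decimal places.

P(debt financing) = 0.45·1 + 0.4·1 + 0.15·0 = 0.85
P(poor | debt financing) = (0.45·1) / 0.85 = 0.45 / 0.85 = 0.529412

0.53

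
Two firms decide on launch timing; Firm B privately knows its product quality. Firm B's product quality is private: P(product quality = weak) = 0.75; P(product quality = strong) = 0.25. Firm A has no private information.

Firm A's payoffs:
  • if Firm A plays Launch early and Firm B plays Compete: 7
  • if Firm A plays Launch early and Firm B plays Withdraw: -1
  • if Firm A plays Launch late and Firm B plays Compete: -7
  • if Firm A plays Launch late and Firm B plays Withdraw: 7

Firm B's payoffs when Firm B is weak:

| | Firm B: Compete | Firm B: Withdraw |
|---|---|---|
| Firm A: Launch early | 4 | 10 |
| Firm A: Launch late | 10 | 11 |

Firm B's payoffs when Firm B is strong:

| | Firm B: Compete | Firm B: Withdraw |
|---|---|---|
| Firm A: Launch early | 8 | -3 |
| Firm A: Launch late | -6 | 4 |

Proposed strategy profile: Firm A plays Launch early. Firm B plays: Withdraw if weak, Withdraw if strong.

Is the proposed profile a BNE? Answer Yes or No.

No

Firm A plays Launch early: E[Launch early] = 0.75·(-1) + 0.25·(-1) = -1; E[Launch late] = 7. Not best-responding. ✗
Firm B (product quality weak), facing Launch early: Compete gives 4, Withdraw gives 10. Proposed Withdraw is best. ✓
Firm B (product quality strong), facing Launch early: Compete gives 8, Withdraw gives -3. Proposed Withdraw is not best — profitable deviation exists. ✗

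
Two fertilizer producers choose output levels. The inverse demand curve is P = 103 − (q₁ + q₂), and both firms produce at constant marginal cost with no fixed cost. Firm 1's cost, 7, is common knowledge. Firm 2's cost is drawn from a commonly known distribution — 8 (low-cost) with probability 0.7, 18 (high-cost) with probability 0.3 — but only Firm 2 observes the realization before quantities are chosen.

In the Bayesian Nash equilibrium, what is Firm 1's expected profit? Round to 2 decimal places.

1111.11

Each type of Firm 2 best-responds to q₁; Firm 1 best-responds to the expected q₂ over Firm 2's types.
Firm 2 with cost c maximizes (103 − (q₁+q₂) − c)·q₂, giving q₂(c) = (103 − c − q₁)/2.
E[c₂] = 0.7·8 + 0.3·18 = 11
Firm 1's FOC against E[q₂] yields q₁ = (103 − 2·7 + E[c₂])/3 = (103 − 14 + 11)/3 = 33.3333.
E[P] = 103 − (q₁ + E[q₂]) = 40.3333; Firm 1's expected profit = (E[P] − 7)·q₁ = (40.3333 − 7)·33.3333 = 1111.11.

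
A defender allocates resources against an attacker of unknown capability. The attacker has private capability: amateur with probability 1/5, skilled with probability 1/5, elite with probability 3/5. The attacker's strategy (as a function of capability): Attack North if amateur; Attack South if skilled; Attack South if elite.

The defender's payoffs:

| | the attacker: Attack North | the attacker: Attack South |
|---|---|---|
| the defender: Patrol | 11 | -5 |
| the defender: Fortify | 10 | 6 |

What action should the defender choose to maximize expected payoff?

E[Patrol] = 1/5·(11) + 1/5·(-5) + 3/5·(-5) = -9/5
E[Fortify] = 1/5·(10) + 1/5·(6) + 3/5·(6) = 34/5
Best response: Fortify (34/5 is the largest).

Fortify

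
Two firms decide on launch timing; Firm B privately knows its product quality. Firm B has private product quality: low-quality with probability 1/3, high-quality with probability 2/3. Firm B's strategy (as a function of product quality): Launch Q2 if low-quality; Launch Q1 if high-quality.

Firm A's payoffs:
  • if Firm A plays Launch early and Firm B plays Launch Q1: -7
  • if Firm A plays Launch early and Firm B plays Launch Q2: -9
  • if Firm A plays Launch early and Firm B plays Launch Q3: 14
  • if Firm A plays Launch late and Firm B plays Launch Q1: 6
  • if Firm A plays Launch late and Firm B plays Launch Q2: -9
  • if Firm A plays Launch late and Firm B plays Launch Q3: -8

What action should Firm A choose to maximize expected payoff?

E[Launch early] = 1/3·(-9) + 2/3·(-7) = -23/3
E[Launch late] = 1/3·(-9) + 2/3·(6) = 1
Best response: Launch late (1 is the largest).

Launch late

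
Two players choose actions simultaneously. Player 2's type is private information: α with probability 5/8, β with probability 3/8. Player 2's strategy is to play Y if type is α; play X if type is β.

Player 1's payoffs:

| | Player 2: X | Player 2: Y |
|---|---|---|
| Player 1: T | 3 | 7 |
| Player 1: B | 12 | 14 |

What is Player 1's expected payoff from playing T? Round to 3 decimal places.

E[T] = 5/8·7 + 3/8·3 = 35/8 + 9/8 = 11/2

5.500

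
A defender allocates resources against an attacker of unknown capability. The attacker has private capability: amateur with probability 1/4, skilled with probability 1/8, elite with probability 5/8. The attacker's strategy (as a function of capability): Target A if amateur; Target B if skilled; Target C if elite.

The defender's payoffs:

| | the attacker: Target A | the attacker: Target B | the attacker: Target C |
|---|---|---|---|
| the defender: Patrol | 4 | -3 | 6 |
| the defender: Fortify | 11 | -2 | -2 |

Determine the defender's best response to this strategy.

E[Patrol] = 1/4·(4) + 1/8·(-3) + 5/8·(6) = 35/8
E[Fortify] = 1/4·(11) + 1/8·(-2) + 5/8·(-2) = 5/4
Best response: Patrol (35/8 is the largest).

Patrol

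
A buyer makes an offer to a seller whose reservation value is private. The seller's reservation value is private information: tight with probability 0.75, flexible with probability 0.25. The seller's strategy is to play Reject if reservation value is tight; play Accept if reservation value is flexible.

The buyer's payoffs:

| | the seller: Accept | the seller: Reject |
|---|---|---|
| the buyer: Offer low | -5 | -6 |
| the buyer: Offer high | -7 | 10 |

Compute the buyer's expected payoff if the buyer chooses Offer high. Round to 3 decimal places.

E[Offer high] = 0.75·10 + 0.25·(-7) = 7.5 + (-1.75) = 5.75

5.750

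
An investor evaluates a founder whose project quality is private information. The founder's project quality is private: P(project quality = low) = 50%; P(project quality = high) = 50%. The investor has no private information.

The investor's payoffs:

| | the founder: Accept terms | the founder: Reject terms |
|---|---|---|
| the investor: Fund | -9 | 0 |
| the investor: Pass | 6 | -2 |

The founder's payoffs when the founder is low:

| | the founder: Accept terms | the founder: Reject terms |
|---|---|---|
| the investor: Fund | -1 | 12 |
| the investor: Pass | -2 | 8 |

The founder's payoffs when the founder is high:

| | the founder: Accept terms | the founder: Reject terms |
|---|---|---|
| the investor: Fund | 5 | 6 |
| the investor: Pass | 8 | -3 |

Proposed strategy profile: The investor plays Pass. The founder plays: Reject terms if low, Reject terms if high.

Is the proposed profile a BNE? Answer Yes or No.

No

A profile is a BNE iff every type of every player is best-responding given beliefs about the other side.
The investor plays Pass: E[Pass] = 0.5·(-2) + 0.5·(-2) = -2; E[Fund] = 0. Not best-responding. ✗
The founder (project quality low), facing Pass: Accept terms gives -2, Reject terms gives 8. Proposed Reject terms is best. ✓
The founder (project quality high), facing Pass: Accept terms gives 8, Reject terms gives -3. Proposed Reject terms is not best — profitable deviation exists. ✗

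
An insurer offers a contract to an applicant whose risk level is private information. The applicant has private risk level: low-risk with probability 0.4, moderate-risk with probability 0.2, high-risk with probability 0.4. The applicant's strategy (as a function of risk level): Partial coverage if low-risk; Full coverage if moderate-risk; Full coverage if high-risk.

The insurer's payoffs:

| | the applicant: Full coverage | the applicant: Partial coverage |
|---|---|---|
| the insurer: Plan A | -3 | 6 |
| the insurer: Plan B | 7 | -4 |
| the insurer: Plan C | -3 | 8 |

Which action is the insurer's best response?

Plan B

Compute the insurer's expected payoff for each action, taking the expectation over the applicant's type.
E[Plan A] = 0.4·(6) + 0.2·(-3) + 0.4·(-3) = 0.6
E[Plan B] = 0.4·(-4) + 0.2·(7) + 0.4·(7) = 2.6
E[Plan C] = 0.4·(8) + 0.2·(-3) + 0.4·(-3) = 1.4
Best response: Plan B (2.6 is the largest).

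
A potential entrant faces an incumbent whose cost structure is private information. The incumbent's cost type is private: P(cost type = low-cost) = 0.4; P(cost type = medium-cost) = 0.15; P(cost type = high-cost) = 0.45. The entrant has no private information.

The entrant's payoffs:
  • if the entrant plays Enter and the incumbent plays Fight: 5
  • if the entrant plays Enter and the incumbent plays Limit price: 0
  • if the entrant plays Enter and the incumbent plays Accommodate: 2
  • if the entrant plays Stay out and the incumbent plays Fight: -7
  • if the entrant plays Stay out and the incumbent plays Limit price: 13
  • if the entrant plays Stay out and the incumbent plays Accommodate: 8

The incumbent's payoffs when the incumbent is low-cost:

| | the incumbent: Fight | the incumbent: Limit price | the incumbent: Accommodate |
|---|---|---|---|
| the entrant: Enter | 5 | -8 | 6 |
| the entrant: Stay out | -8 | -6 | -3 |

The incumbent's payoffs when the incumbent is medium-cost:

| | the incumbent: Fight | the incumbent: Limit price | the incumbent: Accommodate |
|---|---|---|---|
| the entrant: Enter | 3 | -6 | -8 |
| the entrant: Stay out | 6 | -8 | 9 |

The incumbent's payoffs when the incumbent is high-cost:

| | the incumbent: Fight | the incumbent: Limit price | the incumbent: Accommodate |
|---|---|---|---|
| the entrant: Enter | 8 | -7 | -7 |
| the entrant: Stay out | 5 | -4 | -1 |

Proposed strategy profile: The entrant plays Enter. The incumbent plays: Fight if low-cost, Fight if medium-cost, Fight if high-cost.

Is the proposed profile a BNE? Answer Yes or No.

No

The entrant plays Enter: E[Enter] = 0.4·(5) + 0.15·(5) + 0.45·(5) = 5; E[Stay out] = -7. Best-responding. ✓
The incumbent (cost type low-cost), facing Enter: Fight gives 5, Limit price gives -8, Accommodate gives 6. Proposed Fight is not best — profitable deviation exists. ✗
The incumbent (cost type medium-cost), facing Enter: Fight gives 3, Limit price gives -6, Accommodate gives -8. Proposed Fight is best. ✓
The incumbent (cost type high-cost), facing Enter: Fight gives 8, Limit price gives -7, Accommodate gives -7. Proposed Fight is best. ✓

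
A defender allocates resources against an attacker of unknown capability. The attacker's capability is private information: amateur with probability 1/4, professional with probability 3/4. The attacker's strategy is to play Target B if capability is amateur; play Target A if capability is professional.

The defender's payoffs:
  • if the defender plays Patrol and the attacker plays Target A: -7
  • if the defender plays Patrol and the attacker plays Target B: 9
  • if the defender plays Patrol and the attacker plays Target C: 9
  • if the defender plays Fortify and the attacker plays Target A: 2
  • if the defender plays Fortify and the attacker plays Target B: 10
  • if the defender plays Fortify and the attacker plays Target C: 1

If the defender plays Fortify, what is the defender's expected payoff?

Take the expectation over the attacker's capability, weighting each type's action by its prior probability.
E[Fortify] = 1/4·10 + 3/4·2 = 5/2 + 3/2 = 4

4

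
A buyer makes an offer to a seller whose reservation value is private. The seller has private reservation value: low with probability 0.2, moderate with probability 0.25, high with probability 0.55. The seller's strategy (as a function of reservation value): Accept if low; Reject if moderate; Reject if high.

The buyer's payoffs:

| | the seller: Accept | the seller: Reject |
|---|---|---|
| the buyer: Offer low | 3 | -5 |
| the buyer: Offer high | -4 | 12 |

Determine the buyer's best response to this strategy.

Offer high

E[Offer low] = 0.2·(3) + 0.25·(-5) + 0.55·(-5) = -3.4
E[Offer high] = 0.2·(-4) + 0.25·(12) + 0.55·(12) = 8.8
Best response: Offer high (8.8 is the largest).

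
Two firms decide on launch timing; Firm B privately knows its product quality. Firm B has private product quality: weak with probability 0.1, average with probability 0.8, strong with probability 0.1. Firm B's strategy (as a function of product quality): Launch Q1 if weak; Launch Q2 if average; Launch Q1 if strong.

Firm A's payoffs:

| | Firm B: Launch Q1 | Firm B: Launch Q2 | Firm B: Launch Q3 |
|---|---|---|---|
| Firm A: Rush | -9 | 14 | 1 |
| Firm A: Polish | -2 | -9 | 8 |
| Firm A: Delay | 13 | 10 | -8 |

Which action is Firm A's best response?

Compute Firm A's expected payoff for each action, taking the expectation over Firm B's type.
E[Rush] = 0.1·(-9) + 0.8·(14) + 0.1·(-9) = 9.4
E[Polish] = 0.1·(-2) + 0.8·(-9) + 0.1·(-2) = -7.6
E[Delay] = 0.1·(13) + 0.8·(10) + 0.1·(13) = 10.6
Best response: Delay (10.6 is the largest).

Delay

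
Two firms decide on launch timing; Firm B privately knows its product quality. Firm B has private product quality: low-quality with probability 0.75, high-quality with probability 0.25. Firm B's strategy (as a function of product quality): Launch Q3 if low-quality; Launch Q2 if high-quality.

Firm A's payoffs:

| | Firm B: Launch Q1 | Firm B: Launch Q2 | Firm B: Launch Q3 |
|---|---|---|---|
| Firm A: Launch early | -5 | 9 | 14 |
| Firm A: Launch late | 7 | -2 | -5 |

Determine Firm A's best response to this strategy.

Launch early

E[Launch early] = 0.75·(14) + 0.25·(9) = 12.75
E[Launch late] = 0.75·(-5) + 0.25·(-2) = -4.25
Best response: Launch early (12.75 is the largest).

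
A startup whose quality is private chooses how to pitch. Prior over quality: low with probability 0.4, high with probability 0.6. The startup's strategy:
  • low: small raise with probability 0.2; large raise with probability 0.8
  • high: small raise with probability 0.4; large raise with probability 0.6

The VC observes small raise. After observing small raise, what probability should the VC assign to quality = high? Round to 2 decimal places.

Apply Bayes' rule using the sender's strategy as the likelihood.
P(small raise) = 0.4·0.2 + 0.6·0.4 = 0.32
P(high | small raise) = (0.6·0.4) / 0.32 = 0.24 / 0.32 = 0.75

0.75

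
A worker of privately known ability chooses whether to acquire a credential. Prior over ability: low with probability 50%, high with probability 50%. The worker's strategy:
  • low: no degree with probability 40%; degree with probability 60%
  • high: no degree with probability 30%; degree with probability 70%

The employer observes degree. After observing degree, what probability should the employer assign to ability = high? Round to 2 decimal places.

0.54

Apply Bayes' rule using the sender's strategy as the likelihood.
P(degree) = 0.5·0.6 + 0.5·0.7 = 0.65
P(high | degree) = (0.5·0.7) / 0.65 = 0.35 / 0.65 = 0.538462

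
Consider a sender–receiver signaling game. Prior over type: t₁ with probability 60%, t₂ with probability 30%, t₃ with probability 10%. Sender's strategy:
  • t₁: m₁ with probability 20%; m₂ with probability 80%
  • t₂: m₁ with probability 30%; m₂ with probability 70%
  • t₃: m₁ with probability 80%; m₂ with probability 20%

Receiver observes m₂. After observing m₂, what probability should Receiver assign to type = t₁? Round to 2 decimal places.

P(m₂) = 0.6·0.8 + 0.3·0.7 + 0.1·0.2 = 0.71
P(t₁ | m₂) = (0.6·0.8) / 0.71 = 0.48 / 0.71 = 0.676056

0.68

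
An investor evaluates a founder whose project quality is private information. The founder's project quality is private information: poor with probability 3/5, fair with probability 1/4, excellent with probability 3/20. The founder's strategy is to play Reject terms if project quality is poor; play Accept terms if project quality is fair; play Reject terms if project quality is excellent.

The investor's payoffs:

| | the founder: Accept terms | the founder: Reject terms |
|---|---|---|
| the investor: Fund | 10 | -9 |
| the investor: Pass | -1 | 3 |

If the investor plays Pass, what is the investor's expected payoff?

2

Take the expectation over the founder's project quality, weighting each type's action by its prior probability.
E[Pass] = 3/5·3 + 1/4·(-1) + 3/20·3 = 9/5 + (-1/4) + 9/20 = 2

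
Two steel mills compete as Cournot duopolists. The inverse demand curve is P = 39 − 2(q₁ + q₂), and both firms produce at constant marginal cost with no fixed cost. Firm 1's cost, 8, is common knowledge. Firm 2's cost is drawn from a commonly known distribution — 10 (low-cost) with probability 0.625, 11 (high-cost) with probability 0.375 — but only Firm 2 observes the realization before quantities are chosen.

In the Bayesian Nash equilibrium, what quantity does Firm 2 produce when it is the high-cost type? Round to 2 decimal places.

Firm 2 with cost c maximizes (39 − 2(q₁+q₂) − c)·q₂, giving q₂(c) = (39 − c − 2q₁)/4.
E[c₂] = 0.625·10 + 0.375·11 = 10.375
Firm 1's FOC against E[q₂] yields q₁ = (39 − 2·8 + E[c₂])/6 = (39 − 16 + 10.375)/6 = 5.5625.
q₂(high-cost) = (39 − 11 − 2·5.5625)/4 = 4.21875.

4.22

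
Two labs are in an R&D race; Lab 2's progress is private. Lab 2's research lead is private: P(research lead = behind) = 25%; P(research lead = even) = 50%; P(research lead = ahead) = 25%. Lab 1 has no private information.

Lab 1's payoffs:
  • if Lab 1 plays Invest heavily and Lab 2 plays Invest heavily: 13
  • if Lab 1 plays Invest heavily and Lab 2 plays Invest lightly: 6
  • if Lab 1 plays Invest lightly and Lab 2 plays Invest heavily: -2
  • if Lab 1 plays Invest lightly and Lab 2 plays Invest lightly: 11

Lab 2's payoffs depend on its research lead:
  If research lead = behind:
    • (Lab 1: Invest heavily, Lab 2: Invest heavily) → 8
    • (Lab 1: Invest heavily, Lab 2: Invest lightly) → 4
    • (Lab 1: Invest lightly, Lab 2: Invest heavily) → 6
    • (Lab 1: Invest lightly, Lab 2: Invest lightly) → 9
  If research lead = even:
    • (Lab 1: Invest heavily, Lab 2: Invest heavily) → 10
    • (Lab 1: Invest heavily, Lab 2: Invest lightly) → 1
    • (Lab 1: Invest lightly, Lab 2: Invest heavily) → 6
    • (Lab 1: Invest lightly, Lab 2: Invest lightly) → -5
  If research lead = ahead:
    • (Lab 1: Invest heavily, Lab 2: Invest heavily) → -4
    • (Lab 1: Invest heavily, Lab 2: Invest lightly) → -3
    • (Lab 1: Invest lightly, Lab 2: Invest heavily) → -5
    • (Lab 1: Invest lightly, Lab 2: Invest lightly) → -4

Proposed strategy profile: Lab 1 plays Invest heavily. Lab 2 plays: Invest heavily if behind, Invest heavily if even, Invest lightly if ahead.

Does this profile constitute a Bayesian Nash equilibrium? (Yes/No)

Lab 1 plays Invest heavily: E[Invest heavily] = 0.25·(13) + 0.5·(13) + 0.25·(6) = 11.25; E[Invest lightly] = 1.25. Best-responding. ✓
Lab 2 (research lead behind), facing Invest heavily: Invest heavily gives 8, Invest lightly gives 4. Proposed Invest heavily is best. ✓
Lab 2 (research lead even), facing Invest heavily: Invest heavily gives 10, Invest lightly gives 1. Proposed Invest heavily is best. ✓
Lab 2 (research lead ahead), facing Invest heavily: Invest heavily gives -4, Invest lightly gives -3. Proposed Invest lightly is best. ✓

Yes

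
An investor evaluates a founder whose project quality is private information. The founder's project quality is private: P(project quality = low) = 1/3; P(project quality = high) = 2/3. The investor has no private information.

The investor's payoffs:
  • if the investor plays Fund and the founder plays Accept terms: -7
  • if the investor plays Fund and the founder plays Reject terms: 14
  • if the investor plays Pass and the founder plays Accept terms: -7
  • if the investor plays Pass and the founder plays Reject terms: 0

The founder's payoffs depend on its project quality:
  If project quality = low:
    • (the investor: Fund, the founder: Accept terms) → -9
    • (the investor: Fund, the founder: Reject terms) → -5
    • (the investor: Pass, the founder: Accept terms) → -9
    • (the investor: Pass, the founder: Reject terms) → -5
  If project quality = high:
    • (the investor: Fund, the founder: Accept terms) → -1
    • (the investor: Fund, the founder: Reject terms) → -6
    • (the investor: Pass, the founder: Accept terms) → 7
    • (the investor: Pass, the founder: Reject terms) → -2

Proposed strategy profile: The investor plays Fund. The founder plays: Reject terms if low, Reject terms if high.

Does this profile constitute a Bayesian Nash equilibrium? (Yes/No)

No

The investor plays Fund: E[Fund] = 1/3·(14) + 2/3·(14) = 14; E[Pass] = 0. Best-responding. ✓
The founder (project quality low), facing Fund: Accept terms gives -9, Reject terms gives -5. Proposed Reject terms is best. ✓
The founder (project quality high), facing Fund: Accept terms gives -1, Reject terms gives -6. Proposed Reject terms is not best — profitable deviation exists. ✗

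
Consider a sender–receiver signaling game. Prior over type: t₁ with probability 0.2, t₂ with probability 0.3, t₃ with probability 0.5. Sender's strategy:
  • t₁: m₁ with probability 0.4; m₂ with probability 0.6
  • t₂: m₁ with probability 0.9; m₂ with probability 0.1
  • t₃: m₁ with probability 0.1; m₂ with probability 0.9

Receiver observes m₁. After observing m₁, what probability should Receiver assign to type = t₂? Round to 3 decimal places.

Apply Bayes' rule using the sender's strategy as the likelihood.
P(m₁) = 0.2·0.4 + 0.3·0.9 + 0.5·0.1 = 0.4
P(t₂ | m₁) = (0.3·0.9) / 0.4 = 0.27 / 0.4 = 0.675

0.675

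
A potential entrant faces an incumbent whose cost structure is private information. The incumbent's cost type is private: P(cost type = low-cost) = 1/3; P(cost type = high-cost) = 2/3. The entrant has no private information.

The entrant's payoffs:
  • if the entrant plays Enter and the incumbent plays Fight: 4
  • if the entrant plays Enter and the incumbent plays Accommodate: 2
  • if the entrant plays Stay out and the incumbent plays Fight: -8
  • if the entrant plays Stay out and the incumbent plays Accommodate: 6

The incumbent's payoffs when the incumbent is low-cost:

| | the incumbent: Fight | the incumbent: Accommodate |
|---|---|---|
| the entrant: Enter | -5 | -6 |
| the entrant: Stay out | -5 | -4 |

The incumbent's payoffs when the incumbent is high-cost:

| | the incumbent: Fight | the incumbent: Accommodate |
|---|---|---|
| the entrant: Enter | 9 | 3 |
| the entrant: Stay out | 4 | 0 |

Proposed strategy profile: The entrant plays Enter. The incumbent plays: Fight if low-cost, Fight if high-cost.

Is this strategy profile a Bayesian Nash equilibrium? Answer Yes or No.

The entrant plays Enter: E[Enter] = 1/3·(4) + 2/3·(4) = 4; E[Stay out] = -8. Best-responding. ✓
The incumbent (cost type low-cost), facing Enter: Fight gives -5, Accommodate gives -6. Proposed Fight is best. ✓
The incumbent (cost type high-cost), facing Enter: Fight gives 9, Accommodate gives 3. Proposed Fight is best. ✓

Yes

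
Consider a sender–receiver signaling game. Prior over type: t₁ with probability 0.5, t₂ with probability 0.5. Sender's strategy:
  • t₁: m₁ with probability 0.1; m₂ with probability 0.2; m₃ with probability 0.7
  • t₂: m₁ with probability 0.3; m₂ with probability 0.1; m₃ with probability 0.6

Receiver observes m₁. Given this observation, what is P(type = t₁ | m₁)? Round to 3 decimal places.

0.250

Apply Bayes' rule using the sender's strategy as the likelihood.
P(m₁) = 0.5·0.1 + 0.5·0.3 = 0.2
P(t₁ | m₁) = (0.5·0.1) / 0.2 = 0.05 / 0.2 = 0.25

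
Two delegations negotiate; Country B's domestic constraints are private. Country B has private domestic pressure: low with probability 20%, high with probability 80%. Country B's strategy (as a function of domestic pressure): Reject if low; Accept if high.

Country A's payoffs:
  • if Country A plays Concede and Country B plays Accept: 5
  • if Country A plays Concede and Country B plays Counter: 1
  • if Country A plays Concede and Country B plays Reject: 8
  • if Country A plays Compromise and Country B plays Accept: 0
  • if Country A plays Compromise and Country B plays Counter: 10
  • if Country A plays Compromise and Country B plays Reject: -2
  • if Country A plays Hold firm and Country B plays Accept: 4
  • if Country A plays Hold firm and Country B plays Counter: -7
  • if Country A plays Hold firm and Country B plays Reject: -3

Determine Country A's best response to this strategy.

Concede

E[Concede] = 0.2·(8) + 0.8·(5) = 5.6
E[Compromise] = 0.2·(-2) + 0.8·(0) = -0.4
E[Hold firm] = 0.2·(-3) + 0.8·(4) = 2.6
Best response: Concede (5.6 is the largest).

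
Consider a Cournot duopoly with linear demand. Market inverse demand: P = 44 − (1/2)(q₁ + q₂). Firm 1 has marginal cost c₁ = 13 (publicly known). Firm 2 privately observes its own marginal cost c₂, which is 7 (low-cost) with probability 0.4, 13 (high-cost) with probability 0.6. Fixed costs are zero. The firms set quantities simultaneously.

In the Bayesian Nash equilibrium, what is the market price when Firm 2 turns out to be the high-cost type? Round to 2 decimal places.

23.73

Firm 2 with cost c maximizes (44 − (1/2)(q₁+q₂) − c)·q₂, giving q₂(c) = (44 − c − (1/2)q₁).
E[c₂] = 0.4·7 + 0.6·13 = 10.6
Firm 1's FOC against E[q₂] yields q₁ = (44 − 2·13 + E[c₂])/(3/2) = (44 − 26 + 10.6)/(3/2) = 19.0667.
q₂(high-cost) = 21.4667, so P = 44 − (1/2)·(19.0667 + 21.4667) = 23.7333.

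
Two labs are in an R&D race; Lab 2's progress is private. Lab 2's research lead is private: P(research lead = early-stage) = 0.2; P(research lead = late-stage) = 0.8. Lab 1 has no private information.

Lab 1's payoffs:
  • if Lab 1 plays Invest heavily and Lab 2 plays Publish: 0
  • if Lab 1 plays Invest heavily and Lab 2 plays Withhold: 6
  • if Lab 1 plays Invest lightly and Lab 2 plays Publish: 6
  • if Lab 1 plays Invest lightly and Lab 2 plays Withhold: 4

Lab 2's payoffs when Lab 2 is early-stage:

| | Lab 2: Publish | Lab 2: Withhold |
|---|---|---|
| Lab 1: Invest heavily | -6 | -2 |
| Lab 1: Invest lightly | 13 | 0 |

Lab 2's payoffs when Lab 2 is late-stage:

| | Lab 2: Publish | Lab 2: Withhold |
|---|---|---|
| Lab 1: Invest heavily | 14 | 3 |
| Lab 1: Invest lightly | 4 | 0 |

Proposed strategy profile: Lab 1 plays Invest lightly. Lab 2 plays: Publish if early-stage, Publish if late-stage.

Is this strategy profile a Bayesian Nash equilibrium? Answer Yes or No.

Yes

A profile is a BNE iff every type of every player is best-responding given beliefs about the other side.
Lab 1 plays Invest lightly: E[Invest lightly] = 0.2·(6) + 0.8·(6) = 6; E[Invest heavily] = 0. Best-responding. ✓
Lab 2 (research lead early-stage), facing Invest lightly: Publish gives 13, Withhold gives 0. Proposed Publish is best. ✓
Lab 2 (research lead late-stage), facing Invest lightly: Publish gives 4, Withhold gives 0. Proposed Publish is best. ✓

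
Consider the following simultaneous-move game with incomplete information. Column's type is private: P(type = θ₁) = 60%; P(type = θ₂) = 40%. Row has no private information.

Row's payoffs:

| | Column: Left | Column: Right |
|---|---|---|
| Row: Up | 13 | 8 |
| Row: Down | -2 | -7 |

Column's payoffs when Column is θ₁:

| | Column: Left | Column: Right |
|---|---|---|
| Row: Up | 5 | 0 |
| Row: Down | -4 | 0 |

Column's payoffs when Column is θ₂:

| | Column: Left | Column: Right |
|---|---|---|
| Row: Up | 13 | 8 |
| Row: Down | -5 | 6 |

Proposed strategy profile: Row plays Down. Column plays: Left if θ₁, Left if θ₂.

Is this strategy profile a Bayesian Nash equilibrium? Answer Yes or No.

A profile is a BNE iff every type of every player is best-responding given beliefs about the other side.
Row plays Down: E[Down] = 0.6·(-2) + 0.4·(-2) = -2; E[Up] = 13. Not best-responding. ✗
Column (type θ₁), facing Down: Left gives -4, Right gives 0. Proposed Left is not best — profitable deviation exists. ✗
Column (type θ₂), facing Down: Left gives -5, Right gives 6. Proposed Left is not best — profitable deviation exists. ✗

No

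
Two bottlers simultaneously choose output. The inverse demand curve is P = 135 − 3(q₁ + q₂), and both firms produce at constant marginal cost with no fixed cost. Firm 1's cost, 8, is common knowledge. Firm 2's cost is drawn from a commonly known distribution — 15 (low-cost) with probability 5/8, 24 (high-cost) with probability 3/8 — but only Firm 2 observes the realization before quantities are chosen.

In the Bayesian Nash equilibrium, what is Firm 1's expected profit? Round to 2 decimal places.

698.96

Firm 2 with cost c maximizes (135 − 3(q₁+q₂) − c)·q₂, giving q₂(c) = (135 − c − 3q₁)/6.
E[c₂] = 5/8·15 + 3/8·24 = 18.375
Firm 1's FOC against E[q₂] yields q₁ = (135 − 2·8 + E[c₂])/9 = (135 − 16 + 18.375)/9 = 15.2639.
E[P] = 135 − 3·(q₁ + E[q₂]) = 53.7917; Firm 1's expected profit = (E[P] − 8)·q₁ = (53.7917 − 8)·15.2639 = 698.959.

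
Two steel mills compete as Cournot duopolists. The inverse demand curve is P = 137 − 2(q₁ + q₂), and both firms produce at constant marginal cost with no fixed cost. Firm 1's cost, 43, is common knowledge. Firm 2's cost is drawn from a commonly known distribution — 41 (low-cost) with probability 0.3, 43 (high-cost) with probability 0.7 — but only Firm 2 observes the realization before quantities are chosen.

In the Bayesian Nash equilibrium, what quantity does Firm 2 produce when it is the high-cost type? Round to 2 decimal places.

Firm 2 with cost c maximizes (137 − 2(q₁+q₂) − c)·q₂, giving q₂(c) = (137 − c − 2q₁)/4.
E[c₂] = 0.3·41 + 0.7·43 = 42.4
Firm 1's FOC against E[q₂] yields q₁ = (137 − 2·43 + E[c₂])/6 = (137 − 86 + 42.4)/6 = 15.5667.
q₂(high-cost) = (137 − 43 − 2·15.5667)/4 = 15.7167.

15.72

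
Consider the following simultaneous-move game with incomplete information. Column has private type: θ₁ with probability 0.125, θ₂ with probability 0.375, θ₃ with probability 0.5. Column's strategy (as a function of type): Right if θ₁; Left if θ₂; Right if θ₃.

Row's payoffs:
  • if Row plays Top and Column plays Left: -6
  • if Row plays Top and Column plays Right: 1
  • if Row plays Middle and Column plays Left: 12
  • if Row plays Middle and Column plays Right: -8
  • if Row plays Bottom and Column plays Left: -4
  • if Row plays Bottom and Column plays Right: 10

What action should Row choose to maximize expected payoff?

E[Top] = 0.125·(1) + 0.375·(-6) + 0.5·(1) = -1.625
E[Middle] = 0.125·(-8) + 0.375·(12) + 0.5·(-8) = -0.5
E[Bottom] = 0.125·(10) + 0.375·(-4) + 0.5·(10) = 4.75
Best response: Bottom (4.75 is the largest).

Bottom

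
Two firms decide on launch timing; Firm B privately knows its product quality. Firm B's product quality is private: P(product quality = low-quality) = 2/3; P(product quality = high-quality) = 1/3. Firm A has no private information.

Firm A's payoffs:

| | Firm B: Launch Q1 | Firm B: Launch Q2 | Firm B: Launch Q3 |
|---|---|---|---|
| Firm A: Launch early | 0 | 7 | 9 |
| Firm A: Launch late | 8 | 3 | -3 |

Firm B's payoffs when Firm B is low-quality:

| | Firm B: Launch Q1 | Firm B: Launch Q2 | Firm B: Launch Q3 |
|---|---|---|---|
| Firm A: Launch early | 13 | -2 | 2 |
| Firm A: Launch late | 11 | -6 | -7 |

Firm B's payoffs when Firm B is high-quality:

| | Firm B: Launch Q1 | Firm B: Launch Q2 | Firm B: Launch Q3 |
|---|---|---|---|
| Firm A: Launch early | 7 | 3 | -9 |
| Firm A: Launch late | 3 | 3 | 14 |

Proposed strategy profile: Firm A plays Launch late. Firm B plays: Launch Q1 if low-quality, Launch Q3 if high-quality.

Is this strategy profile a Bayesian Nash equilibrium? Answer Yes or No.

A profile is a BNE iff every type of every player is best-responding given beliefs about the other side.
Firm A plays Launch late: E[Launch late] = 2/3·(8) + 1/3·(-3) = 13/3; E[Launch early] = 3. Best-responding. ✓
Firm B (product quality low-quality), facing Launch late: Launch Q1 gives 11, Launch Q2 gives -6, Launch Q3 gives -7. Proposed Launch Q1 is best. ✓
Firm B (product quality high-quality), facing Launch late: Launch Q1 gives 3, Launch Q2 gives 3, Launch Q3 gives 14. Proposed Launch Q3 is best. ✓

Yes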